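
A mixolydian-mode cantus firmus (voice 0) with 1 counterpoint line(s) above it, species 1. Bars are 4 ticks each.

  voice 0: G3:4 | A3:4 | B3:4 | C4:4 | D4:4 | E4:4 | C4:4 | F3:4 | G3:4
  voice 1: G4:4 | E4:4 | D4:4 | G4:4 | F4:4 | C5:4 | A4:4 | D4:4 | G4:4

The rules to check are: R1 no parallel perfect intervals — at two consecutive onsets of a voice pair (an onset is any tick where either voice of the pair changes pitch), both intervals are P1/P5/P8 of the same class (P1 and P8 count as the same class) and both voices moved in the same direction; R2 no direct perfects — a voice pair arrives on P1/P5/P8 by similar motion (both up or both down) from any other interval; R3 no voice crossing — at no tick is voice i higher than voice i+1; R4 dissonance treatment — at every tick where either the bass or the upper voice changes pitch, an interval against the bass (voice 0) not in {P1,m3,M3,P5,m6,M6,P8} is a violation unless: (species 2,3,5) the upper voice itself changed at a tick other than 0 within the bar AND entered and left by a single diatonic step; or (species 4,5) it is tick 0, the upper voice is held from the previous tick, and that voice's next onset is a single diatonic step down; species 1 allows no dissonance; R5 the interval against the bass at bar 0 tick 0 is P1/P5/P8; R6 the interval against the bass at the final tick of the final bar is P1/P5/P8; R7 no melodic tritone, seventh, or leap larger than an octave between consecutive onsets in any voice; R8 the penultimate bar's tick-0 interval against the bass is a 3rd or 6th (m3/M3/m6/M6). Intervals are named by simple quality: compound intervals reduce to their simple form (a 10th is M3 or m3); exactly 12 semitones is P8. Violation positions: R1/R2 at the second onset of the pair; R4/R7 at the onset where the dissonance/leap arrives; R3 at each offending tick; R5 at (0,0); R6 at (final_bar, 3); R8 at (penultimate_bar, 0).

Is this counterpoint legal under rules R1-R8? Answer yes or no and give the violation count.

No (2 violations)

bar 0: v0=G3 v1=G4 (P8)
bar 1: v0=A3 v1=E4 (P5)
bar 2: v0=B3 v1=D4 (m3)
bar 3: v0=C4 v1=G4 (P5)
bar 4: v0=D4 v1=F4 (m3)
bar 5: v0=E4 v1=C5 (m6)
bar 6: v0=C4 v1=A4 (M6)
bar 7: v0=F3 v1=D4 (M6)
bar 8: v0=G3 v1=G4 (P8)
  R2 @ bar3.0: B3/D4 m3 -> C4/G4 P5 similar
  R2 @ bar8.0: F3/D4 M6 -> G3/G4 P8 similar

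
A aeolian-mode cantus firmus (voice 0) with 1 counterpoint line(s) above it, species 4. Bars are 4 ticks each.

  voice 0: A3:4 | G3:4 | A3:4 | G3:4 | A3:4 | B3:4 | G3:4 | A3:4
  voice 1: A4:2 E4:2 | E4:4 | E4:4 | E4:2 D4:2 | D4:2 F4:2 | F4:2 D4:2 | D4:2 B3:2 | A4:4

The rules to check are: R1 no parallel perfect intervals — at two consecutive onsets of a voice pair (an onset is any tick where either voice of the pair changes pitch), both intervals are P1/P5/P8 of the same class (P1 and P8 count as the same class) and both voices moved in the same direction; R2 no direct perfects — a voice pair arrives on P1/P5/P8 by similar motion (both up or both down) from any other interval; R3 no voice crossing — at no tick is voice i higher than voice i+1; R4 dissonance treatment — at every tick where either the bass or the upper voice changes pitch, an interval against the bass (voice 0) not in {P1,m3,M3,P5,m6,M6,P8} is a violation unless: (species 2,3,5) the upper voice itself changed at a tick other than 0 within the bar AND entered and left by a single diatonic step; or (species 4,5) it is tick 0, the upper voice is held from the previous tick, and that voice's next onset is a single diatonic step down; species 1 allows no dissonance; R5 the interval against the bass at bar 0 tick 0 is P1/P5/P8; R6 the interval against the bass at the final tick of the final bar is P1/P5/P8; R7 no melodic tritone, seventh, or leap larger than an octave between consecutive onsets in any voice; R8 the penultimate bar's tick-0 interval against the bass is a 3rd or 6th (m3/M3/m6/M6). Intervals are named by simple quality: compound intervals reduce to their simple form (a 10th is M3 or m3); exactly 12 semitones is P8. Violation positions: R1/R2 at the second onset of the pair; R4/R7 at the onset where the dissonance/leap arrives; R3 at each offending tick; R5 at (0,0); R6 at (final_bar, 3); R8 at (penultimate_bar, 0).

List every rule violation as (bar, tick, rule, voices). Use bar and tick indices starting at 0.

bar 0: v0=A3 v1=A4 downbeat P8
bar 1: v0=G3 v1=E4 downbeat M6
bar 2: v0=A3 v1=E4 downbeat P5
bar 3: v0=G3 v1=E4 downbeat M6
bar 4: v0=A3 v1=D4 downbeat P4
bar 5: v0=B3 v1=F4 downbeat TT
bar 6: v0=G3 v1=D4 downbeat P5
bar 7: v0=A3 v1=A4 downbeat P8
  -> R4 @ bar 4 tick 0 v(0, 1): A3/D4 P4 untreated
  -> R4 @ bar 5 tick 0 v(0, 1): B3/F4 TT untreated
  -> R8 @ bar 6 tick 0 v(0, 1): penult P5 not 3rd/6th
  -> R2 @ bar 7 tick 0 v(0, 1): G3/B3 M3 -> A3/A4 P8 similar
  -> R7 @ bar 7 tick 0 v(1,): B3->A4 leap 10st

(4, 0, R4, (0, 1))
(5, 0, R4, (0, 1))
(6, 0, R8, (0, 1))
(7, 0, R2, (0, 1))
(7, 0, R7, (1,))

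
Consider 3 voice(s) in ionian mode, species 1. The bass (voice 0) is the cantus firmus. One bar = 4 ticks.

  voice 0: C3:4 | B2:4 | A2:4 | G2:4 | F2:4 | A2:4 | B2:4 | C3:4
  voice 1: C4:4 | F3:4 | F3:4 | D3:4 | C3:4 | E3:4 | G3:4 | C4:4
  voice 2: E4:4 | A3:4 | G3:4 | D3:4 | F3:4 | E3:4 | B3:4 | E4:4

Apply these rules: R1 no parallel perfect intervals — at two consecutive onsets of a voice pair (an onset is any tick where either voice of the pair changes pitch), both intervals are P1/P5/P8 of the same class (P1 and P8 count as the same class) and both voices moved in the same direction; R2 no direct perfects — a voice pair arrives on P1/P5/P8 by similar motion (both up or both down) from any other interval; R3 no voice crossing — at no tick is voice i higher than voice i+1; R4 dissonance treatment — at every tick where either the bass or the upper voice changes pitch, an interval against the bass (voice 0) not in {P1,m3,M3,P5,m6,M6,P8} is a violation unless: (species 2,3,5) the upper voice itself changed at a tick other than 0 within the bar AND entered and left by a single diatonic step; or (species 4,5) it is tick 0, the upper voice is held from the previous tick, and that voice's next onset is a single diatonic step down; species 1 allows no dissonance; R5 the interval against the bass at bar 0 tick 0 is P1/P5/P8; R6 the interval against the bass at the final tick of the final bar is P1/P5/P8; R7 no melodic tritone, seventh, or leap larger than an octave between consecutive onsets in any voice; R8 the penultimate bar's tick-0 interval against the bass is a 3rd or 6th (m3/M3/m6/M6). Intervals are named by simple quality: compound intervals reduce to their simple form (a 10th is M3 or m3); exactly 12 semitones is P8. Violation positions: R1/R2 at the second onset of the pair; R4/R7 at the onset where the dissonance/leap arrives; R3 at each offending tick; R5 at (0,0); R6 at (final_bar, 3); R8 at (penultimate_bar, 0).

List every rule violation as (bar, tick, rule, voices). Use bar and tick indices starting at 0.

bar 0: v0=C3 v1=C4 v2=E4 downbeat M3
bar 1: v0=B2 v1=F3 v2=A3 downbeat m7
bar 2: v0=A2 v1=F3 v2=G3 downbeat m7
bar 3: v0=G2 v1=D3 v2=D3 downbeat P5
bar 4: v0=F2 v1=C3 v2=F3 downbeat P8
bar 5: v0=A2 v1=E3 v2=E3 downbeat P5
bar 6: v0=B2 v1=G3 v2=B3 downbeat P8
bar 7: v0=C3 v1=C4 v2=E4 downbeat M3
  -> R5 @ bar 0 tick 0 v(0, 2): opens on M3
  -> R4 @ bar 1 tick 0 v(0, 1): B2/F3 TT untreated
  -> R4 @ bar 1 tick 0 v(0, 2): B2/A3 m7 untreated
  -> R4 @ bar 2 tick 0 v(0, 2): A2/G3 m7 untreated
  -> R2 @ bar 3 tick 0 v(0, 1): A2/F3 m6 -> G2/D3 P5 similar
  -> R2 @ bar 3 tick 0 v(0, 2): A2/G3 m7 -> G2/D3 P5 similar
  -> R2 @ bar 3 tick 0 v(1, 2): F3/G3 M2 -> D3/D3 P1 similar
  -> R1 @ bar 4 tick 0 v(0, 1): G2/D3 P5 -> F2/C3 P5 similar
  -> R1 @ bar 5 tick 0 v(0, 1): F2/C3 P5 -> A2/E3 P5 similar
  -> R2 @ bar 6 tick 0 v(0, 2): A2/E3 P5 -> B2/B3 P8 similar
  -> R8 @ bar 6 tick 0 v(0, 2): penult P8 not 3rd/6th
  -> R2 @ bar 7 tick 0 v(0, 1): B2/G3 m6 -> C3/C4 P8 similar
  -> R6 @ bar 7 tick 3 v(0, 2): closes on M3

(0, 0, R5, (0, 2))
(1, 0, R4, (0, 1))
(1, 0, R4, (0, 2))
(2, 0, R4, (0, 2))
(3, 0, R2, (0, 1))
(3, 0, R2, (0, 2))
(3, 0, R2, (1, 2))
(4, 0, R1, (0, 1))
(5, 0, R1, (0, 1))
(6, 0, R2, (0, 2))
(6, 0, R8, (0, 2))
(7, 0, R2, (0, 1))
(7, 3, R6, (0, 2))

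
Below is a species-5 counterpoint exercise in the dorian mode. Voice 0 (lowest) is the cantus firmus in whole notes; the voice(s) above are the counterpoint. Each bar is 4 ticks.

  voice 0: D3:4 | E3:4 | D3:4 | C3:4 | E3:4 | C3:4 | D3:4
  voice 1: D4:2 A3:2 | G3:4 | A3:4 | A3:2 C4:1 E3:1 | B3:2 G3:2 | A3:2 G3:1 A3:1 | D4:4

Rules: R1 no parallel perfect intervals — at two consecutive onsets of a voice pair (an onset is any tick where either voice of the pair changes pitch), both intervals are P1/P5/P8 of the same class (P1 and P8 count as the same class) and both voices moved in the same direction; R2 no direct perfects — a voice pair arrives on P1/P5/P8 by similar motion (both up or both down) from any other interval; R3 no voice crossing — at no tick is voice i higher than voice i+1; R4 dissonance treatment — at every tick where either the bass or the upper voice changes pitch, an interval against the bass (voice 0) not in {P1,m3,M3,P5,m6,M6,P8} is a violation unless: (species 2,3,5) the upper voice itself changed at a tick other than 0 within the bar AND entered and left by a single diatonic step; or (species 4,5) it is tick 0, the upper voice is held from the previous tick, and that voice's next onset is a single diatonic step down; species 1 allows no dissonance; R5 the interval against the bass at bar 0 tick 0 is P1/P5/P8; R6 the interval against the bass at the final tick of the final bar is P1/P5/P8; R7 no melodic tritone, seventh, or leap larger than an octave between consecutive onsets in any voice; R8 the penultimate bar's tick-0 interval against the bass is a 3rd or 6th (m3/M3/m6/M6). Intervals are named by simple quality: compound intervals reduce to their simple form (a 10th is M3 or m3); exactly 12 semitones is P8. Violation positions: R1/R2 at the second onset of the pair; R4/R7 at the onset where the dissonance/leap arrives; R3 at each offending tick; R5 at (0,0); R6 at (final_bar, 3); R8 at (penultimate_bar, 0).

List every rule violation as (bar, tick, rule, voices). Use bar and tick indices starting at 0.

(4, 0, R2, (0, 1))
(6, 0, R2, (0, 1))

bar 0: v0=D3 v1=D4 downbeat P8
bar 1: v0=E3 v1=G3 downbeat m3
bar 2: v0=D3 v1=A3 downbeat P5
bar 3: v0=C3 v1=A3 downbeat M6
bar 4: v0=E3 v1=B3 downbeat P5
bar 5: v0=C3 v1=A3 downbeat M6
bar 6: v0=D3 v1=D4 downbeat P8
  -> R2 @ bar 4 tick 0 v(0, 1): C3/E3 M3 -> E3/B3 P5 similar
  -> R2 @ bar 6 tick 0 v(0, 1): C3/A3 M6 -> D3/D4 P8 similar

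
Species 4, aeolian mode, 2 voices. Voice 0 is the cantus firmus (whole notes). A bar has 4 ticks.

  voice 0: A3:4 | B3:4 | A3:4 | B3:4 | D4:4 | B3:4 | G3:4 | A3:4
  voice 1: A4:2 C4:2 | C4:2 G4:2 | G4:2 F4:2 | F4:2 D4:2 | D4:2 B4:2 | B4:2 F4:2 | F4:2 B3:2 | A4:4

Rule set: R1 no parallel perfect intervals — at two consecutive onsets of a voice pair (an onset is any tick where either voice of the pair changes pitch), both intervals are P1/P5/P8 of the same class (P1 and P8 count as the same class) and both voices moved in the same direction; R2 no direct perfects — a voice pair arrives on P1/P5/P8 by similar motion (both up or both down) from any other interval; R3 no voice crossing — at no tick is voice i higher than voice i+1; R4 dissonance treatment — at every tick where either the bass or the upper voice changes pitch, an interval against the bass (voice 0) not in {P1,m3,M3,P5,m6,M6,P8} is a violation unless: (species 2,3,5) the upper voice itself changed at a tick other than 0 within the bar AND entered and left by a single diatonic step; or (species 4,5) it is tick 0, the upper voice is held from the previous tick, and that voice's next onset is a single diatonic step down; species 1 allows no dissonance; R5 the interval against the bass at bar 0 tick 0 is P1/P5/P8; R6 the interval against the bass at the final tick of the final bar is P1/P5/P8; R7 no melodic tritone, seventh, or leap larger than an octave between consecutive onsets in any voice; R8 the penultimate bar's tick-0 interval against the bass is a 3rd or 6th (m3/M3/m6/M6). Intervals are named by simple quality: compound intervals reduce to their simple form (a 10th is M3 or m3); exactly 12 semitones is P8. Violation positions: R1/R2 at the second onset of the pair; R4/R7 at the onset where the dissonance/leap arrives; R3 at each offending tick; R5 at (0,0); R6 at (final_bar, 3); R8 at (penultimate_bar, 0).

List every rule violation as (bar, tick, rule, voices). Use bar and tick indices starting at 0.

bar 0: v0=A3 v1=A4 downbeat P8
bar 1: v0=B3 v1=C4 downbeat m2
bar 2: v0=A3 v1=G4 downbeat m7
bar 3: v0=B3 v1=F4 downbeat TT
bar 4: v0=D4 v1=D4 downbeat P1
bar 5: v0=B3 v1=B4 downbeat P8
bar 6: v0=G3 v1=F4 downbeat m7
bar 7: v0=A3 v1=A4 downbeat P8
  -> R4 @ bar 1 tick 0 v(0, 1): B3/C4 m2 untreated
  -> R4 @ bar 3 tick 0 v(0, 1): B3/F4 TT untreated
  -> R4 @ bar 5 tick 2 v(0, 1): B3/F4 TT untreated
  -> R7 @ bar 5 tick 2 v(1,): B4->F4 leap 6st
  -> R4 @ bar 6 tick 0 v(0, 1): G3/F4 m7 untreated
  -> R8 @ bar 6 tick 0 v(0, 1): penult m7 not 3rd/6th
  -> R7 @ bar 6 tick 2 v(1,): F4->B3 leap 6st
  -> R2 @ bar 7 tick 0 v(0, 1): G3/B3 M3 -> A3/A4 P8 similar
  -> R7 @ bar 7 tick 0 v(1,): B3->A4 leap 10st

(1, 0, R4, (0, 1))
(3, 0, R4, (0, 1))
(5, 2, R4, (0, 1))
(5, 2, R7, (1,))
(6, 0, R4, (0, 1))
(6, 0, R8, (0, 1))
(6, 2, R7, (1,))
(7, 0, R2, (0, 1))
(7, 0, R7, (1,))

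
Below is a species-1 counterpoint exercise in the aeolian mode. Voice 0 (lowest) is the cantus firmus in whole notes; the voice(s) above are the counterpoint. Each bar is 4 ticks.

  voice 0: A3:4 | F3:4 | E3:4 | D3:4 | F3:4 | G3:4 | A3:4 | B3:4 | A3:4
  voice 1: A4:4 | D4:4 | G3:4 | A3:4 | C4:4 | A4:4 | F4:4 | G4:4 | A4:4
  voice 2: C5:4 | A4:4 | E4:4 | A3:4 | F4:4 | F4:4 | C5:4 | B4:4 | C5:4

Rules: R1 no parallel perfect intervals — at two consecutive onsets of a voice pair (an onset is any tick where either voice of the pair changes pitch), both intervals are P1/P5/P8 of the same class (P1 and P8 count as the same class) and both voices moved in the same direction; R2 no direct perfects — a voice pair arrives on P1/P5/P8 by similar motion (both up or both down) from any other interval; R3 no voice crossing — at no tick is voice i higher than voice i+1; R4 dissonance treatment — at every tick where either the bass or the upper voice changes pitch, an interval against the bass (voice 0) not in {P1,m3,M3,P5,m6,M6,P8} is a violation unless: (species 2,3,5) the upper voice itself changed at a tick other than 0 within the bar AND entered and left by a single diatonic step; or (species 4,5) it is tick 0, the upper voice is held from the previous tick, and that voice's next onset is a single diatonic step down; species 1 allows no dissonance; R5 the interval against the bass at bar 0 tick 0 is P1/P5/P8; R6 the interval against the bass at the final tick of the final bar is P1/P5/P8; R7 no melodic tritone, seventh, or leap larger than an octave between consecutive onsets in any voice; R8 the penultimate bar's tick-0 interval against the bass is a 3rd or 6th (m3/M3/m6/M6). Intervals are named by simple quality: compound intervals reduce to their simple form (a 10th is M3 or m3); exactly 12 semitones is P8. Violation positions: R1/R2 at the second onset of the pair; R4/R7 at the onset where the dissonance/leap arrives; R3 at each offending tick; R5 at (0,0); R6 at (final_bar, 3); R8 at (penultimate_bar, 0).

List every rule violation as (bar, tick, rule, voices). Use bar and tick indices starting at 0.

(0, 0, R5, (0, 2))
(1, 0, R2, (1, 2))
(2, 0, R2, (0, 2))
(3, 0, R2, (0, 2))
(4, 0, R1, (0, 1))
(4, 0, R2, (0, 2))
(5, 0, R3, (1, 2))
(5, 0, R4, (0, 1))
(5, 0, R4, (0, 2))
(5, 1, R3, (1, 2))
(5, 2, R3, (1, 2))
(5, 3, R3, (1, 2))
(7, 0, R8, (0, 2))
(8, 3, R6, (0, 2))

bar 0: v0=A3 v1=A4 v2=C5 downbeat m3
bar 1: v0=F3 v1=D4 v2=A4 downbeat M3
bar 2: v0=E3 v1=G3 v2=E4 downbeat P8
bar 3: v0=D3 v1=A3 v2=A3 downbeat P5
bar 4: v0=F3 v1=C4 v2=F4 downbeat P8
bar 5: v0=G3 v1=A4 v2=F4 downbeat m7
bar 6: v0=A3 v1=F4 v2=C5 downbeat m3
bar 7: v0=B3 v1=G4 v2=B4 downbeat P8
bar 8: v0=A3 v1=A4 v2=C5 downbeat m3
  -> R5 @ bar 0 tick 0 v(0, 2): opens on m3
  -> R2 @ bar 1 tick 0 v(1, 2): A4/C5 m3 -> D4/A4 P5 similar
  -> R2 @ bar 2 tick 0 v(0, 2): F3/A4 M3 -> E3/E4 P8 similar
  -> R2 @ bar 3 tick 0 v(0, 2): E3/E4 P8 -> D3/A3 P5 similar
  -> R1 @ bar 4 tick 0 v(0, 1): D3/A3 P5 -> F3/C4 P5 similar
  -> R2 @ bar 4 tick 0 v(0, 2): D3/A3 P5 -> F3/F4 P8 similar
  -> R3 @ bar 5 tick 0 v(1, 2): A4 above F4
  -> R4 @ bar 5 tick 0 v(0, 1): G3/A4 M2 untreated
  -> R4 @ bar 5 tick 0 v(0, 2): G3/F4 m7 untreated
  -> R3 @ bar 5 tick 1 v(1, 2): A4 above F4
  -> R3 @ bar 5 tick 2 v(1, 2): A4 above F4
  -> R3 @ bar 5 tick 3 v(1, 2): A4 above F4
  -> R8 @ bar 7 tick 0 v(0, 2): penult P8 not 3rd/6th
  -> R6 @ bar 8 tick 3 v(0, 2): closes on m3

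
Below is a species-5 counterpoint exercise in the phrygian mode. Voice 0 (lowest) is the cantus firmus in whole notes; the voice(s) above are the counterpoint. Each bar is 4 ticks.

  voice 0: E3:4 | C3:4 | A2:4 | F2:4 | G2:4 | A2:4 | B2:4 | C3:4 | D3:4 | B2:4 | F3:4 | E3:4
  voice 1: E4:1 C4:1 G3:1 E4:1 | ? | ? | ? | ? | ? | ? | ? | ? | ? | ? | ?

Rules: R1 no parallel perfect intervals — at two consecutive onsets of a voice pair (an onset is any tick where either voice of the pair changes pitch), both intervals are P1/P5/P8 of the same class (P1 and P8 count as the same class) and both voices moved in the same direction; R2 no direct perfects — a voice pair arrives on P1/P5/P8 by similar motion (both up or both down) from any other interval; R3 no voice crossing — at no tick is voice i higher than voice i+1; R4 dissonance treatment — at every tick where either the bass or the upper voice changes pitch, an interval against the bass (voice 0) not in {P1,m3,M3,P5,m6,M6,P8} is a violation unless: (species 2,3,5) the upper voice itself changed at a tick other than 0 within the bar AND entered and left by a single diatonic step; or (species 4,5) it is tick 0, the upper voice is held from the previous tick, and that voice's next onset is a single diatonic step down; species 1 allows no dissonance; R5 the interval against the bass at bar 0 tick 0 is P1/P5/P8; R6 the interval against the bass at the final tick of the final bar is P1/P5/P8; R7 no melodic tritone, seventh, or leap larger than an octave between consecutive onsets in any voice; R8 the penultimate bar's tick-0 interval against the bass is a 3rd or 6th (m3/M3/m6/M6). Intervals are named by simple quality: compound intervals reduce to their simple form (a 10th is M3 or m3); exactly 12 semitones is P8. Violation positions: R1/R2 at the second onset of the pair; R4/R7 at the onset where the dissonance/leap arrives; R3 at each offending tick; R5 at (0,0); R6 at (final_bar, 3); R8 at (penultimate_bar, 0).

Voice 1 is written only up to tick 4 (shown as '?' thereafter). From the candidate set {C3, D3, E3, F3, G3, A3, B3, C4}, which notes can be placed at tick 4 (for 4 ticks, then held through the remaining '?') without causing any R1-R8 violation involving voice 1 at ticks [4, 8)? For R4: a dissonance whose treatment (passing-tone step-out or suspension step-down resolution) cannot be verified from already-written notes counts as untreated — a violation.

C3: violates R1,R7
D3: violates R4,R7
E3: legal
F3: violates R4,R7
G3: violates R2
A3: legal
B3: violates R4
C4: violates R1

{A3, E3}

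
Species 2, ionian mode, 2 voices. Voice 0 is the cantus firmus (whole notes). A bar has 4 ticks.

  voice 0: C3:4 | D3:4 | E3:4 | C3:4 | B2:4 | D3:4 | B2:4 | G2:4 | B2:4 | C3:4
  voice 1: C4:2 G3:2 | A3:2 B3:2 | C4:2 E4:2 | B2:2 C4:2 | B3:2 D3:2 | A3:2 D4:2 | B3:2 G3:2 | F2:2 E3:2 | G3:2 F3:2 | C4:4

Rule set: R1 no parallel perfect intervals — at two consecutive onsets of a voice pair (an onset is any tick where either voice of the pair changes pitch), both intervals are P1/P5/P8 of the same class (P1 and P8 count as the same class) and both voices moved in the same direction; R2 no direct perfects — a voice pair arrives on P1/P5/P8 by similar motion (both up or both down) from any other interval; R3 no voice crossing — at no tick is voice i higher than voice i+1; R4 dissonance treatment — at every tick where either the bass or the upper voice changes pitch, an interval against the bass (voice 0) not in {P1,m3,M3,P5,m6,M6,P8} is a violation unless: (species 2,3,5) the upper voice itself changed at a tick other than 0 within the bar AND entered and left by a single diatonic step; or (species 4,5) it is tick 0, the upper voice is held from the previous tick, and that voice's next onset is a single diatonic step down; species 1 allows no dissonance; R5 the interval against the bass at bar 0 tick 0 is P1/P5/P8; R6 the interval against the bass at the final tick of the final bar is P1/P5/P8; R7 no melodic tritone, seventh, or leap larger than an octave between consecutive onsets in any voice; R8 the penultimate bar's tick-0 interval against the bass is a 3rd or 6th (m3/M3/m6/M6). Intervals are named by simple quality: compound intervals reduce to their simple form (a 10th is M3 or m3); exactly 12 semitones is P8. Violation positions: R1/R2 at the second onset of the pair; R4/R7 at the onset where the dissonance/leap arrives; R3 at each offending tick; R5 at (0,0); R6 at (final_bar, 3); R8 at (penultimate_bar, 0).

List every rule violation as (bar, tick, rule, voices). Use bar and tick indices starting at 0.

bar 0: v0=C3 v1=C4 downbeat P8
bar 1: v0=D3 v1=A3 downbeat P5
bar 2: v0=E3 v1=C4 downbeat m6
bar 3: v0=C3 v1=B2 downbeat m2
bar 4: v0=B2 v1=B3 downbeat P8
bar 5: v0=D3 v1=A3 downbeat P5
bar 6: v0=B2 v1=B3 downbeat P8
bar 7: v0=G2 v1=F2 downbeat M2
bar 8: v0=B2 v1=G3 downbeat m6
bar 9: v0=C3 v1=C4 downbeat P8
  -> R1 @ bar 1 tick 0 v(0, 1): C3/G3 P5 -> D3/A3 P5 similar
  -> R3 @ bar 3 tick 0 v(0, 1): C3 above B2
  -> R4 @ bar 3 tick 0 v(0, 1): C3/B2 m2 untreated
  -> R7 @ bar 3 tick 0 v(1,): E4->B2 leap 17st
  -> R3 @ bar 3 tick 1 v(0, 1): C3 above B2
  -> R7 @ bar 3 tick 2 v(1,): B2->C4 leap 13st
  -> R1 @ bar 4 tick 0 v(0, 1): C3/C4 P8 -> B2/B3 P8 similar
  -> R2 @ bar 5 tick 0 v(0, 1): B2/D3 m3 -> D3/A3 P5 similar
  -> R1 @ bar 6 tick 0 v(0, 1): D3/D4 P8 -> B2/B3 P8 similar
  -> R3 @ bar 7 tick 0 v(0, 1): G2 above F2
  -> R4 @ bar 7 tick 0 v(0, 1): G2/F2 M2 untreated
  -> R7 @ bar 7 tick 0 v(1,): G3->F2 leap 14st
  -> R3 @ bar 7 tick 1 v(0, 1): G2 above F2
  -> R7 @ bar 7 tick 2 v(1,): F2->E3 leap 11st
  -> R4 @ bar 8 tick 2 v(0, 1): B2/F3 TT untreated
  -> R2 @ bar 9 tick 0 v(0, 1): B2/F3 TT -> C3/C4 P8 similar

(1, 0, R1, (0, 1))
(3, 0, R3, (0, 1))
(3, 0, R4, (0, 1))
(3, 0, R7, (1,))
(3, 1, R3, (0, 1))
(3, 2, R7, (1,))
(4, 0, R1, (0, 1))
(5, 0, R2, (0, 1))
(6, 0, R1, (0, 1))
(7, 0, R3, (0, 1))
(7, 0, R4, (0, 1))
(7, 0, R7, (1,))
(7, 1, R3, (0, 1))
(7, 2, R7, (1,))
(8, 2, R4, (0, 1))
(9, 0, R2, (0, 1))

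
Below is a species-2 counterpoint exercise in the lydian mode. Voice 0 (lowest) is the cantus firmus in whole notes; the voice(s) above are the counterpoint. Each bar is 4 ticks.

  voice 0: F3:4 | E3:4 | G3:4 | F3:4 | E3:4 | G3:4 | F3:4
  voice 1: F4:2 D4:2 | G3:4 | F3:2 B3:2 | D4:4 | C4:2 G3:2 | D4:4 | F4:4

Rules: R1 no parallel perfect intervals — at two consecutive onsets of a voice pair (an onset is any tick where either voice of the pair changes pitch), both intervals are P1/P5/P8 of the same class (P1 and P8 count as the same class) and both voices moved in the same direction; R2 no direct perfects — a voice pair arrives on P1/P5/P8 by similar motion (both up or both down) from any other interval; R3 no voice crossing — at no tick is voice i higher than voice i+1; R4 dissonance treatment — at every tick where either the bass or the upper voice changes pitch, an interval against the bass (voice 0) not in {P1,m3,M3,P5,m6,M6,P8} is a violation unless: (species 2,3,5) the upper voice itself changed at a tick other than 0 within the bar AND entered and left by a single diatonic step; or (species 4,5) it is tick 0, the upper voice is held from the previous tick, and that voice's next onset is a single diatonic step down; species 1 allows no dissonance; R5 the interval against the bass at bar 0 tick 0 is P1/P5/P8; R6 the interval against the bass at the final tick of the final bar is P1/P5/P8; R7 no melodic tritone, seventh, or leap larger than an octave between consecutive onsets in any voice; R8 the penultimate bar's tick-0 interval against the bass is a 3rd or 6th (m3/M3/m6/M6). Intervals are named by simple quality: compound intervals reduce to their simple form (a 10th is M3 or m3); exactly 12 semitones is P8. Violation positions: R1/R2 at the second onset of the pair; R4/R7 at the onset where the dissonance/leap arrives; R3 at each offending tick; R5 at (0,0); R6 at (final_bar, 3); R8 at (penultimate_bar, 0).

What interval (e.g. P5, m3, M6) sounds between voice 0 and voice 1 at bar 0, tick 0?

P8

voice 0=F3 voice 1=F4 -> P8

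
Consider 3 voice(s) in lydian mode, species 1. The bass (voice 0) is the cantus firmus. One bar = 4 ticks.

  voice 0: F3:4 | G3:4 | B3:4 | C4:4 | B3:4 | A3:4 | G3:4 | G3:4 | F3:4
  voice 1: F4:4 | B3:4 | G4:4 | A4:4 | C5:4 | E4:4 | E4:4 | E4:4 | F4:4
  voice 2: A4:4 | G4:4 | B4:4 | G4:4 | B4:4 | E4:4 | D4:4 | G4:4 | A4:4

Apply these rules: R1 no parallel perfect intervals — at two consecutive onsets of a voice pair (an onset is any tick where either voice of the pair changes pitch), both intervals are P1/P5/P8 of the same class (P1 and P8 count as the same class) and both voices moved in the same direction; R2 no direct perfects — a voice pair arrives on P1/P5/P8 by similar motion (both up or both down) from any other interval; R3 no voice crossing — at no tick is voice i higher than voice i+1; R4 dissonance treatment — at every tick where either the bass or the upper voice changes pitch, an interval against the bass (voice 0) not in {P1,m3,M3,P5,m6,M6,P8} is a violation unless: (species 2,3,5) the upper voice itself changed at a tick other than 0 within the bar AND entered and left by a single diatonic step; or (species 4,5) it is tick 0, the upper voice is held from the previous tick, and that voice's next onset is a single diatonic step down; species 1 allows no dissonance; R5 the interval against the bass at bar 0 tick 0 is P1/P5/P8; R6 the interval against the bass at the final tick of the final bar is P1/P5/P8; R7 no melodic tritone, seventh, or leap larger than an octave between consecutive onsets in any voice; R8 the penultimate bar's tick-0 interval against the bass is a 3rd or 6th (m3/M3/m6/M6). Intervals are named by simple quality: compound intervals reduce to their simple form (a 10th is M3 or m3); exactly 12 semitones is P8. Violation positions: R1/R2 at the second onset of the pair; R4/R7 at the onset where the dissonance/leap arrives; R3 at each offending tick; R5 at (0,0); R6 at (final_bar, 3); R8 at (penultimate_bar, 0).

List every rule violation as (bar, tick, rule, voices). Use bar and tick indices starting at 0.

(0, 0, R5, (0, 2))
(1, 0, R7, (1,))
(2, 0, R1, (0, 2))
(3, 0, R3, (1, 2))
(3, 1, R3, (1, 2))
(3, 2, R3, (1, 2))
(3, 3, R3, (1, 2))
(4, 0, R3, (1, 2))
(4, 0, R4, (0, 1))
(4, 1, R3, (1, 2))
(4, 2, R3, (1, 2))
(4, 3, R3, (1, 2))
(5, 0, R2, (0, 1))
(5, 0, R2, (0, 2))
(5, 0, R2, (1, 2))
(6, 0, R1, (0, 2))
(6, 0, R3, (1, 2))
(6, 1, R3, (1, 2))
(6, 2, R3, (1, 2))
(6, 3, R3, (1, 2))
(7, 0, R8, (0, 2))
(8, 3, R6, (0, 2))

bar 0: v0=F3 v1=F4 v2=A4 downbeat M3
bar 1: v0=G3 v1=B3 v2=G4 downbeat P8
bar 2: v0=B3 v1=G4 v2=B4 downbeat P8
bar 3: v0=C4 v1=A4 v2=G4 downbeat P5
bar 4: v0=B3 v1=C5 v2=B4 downbeat P8
bar 5: v0=A3 v1=E4 v2=E4 downbeat P5
bar 6: v0=G3 v1=E4 v2=D4 downbeat P5
bar 7: v0=G3 v1=E4 v2=G4 downbeat P8
bar 8: v0=F3 v1=F4 v2=A4 downbeat M3
  -> R5 @ bar 0 tick 0 v(0, 2): opens on M3
  -> R7 @ bar 1 tick 0 v(1,): F4->B3 leap 6st
  -> R1 @ bar 2 tick 0 v(0, 2): G3/G4 P8 -> B3/B4 P8 similar
  -> R3 @ bar 3 tick 0 v(1, 2): A4 above G4
  -> R3 @ bar 3 tick 1 v(1, 2): A4 above G4
  -> R3 @ bar 3 tick 2 v(1, 2): A4 above G4
  -> R3 @ bar 3 tick 3 v(1, 2): A4 above G4
  -> R3 @ bar 4 tick 0 v(1, 2): C5 above B4
  -> R4 @ bar 4 tick 0 v(0, 1): B3/C5 m2 untreated
  -> R3 @ bar 4 tick 1 v(1, 2): C5 above B4
  -> R3 @ bar 4 tick 2 v(1, 2): C5 above B4
  -> R3 @ bar 4 tick 3 v(1, 2): C5 above B4
  -> R2 @ bar 5 tick 0 v(0, 1): B3/C5 m2 -> A3/E4 P5 similar
  -> R2 @ bar 5 tick 0 v(0, 2): B3/B4 P8 -> A3/E4 P5 similar
  -> R2 @ bar 5 tick 0 v(1, 2): C5/B4 m2 -> E4/E4 P1 similar
  -> R1 @ bar 6 tick 0 v(0, 2): A3/E4 P5 -> G3/D4 P5 similar
  -> R3 @ bar 6 tick 0 v(1, 2): E4 above D4
  -> R3 @ bar 6 tick 1 v(1, 2): E4 above D4
  -> R3 @ bar 6 tick 2 v(1, 2): E4 above D4
  -> R3 @ bar 6 tick 3 v(1, 2): E4 above D4
  -> R8 @ bar 7 tick 0 v(0, 2): penult P8 not 3rd/6th
  -> R6 @ bar 8 tick 3 v(0, 2): closes on M3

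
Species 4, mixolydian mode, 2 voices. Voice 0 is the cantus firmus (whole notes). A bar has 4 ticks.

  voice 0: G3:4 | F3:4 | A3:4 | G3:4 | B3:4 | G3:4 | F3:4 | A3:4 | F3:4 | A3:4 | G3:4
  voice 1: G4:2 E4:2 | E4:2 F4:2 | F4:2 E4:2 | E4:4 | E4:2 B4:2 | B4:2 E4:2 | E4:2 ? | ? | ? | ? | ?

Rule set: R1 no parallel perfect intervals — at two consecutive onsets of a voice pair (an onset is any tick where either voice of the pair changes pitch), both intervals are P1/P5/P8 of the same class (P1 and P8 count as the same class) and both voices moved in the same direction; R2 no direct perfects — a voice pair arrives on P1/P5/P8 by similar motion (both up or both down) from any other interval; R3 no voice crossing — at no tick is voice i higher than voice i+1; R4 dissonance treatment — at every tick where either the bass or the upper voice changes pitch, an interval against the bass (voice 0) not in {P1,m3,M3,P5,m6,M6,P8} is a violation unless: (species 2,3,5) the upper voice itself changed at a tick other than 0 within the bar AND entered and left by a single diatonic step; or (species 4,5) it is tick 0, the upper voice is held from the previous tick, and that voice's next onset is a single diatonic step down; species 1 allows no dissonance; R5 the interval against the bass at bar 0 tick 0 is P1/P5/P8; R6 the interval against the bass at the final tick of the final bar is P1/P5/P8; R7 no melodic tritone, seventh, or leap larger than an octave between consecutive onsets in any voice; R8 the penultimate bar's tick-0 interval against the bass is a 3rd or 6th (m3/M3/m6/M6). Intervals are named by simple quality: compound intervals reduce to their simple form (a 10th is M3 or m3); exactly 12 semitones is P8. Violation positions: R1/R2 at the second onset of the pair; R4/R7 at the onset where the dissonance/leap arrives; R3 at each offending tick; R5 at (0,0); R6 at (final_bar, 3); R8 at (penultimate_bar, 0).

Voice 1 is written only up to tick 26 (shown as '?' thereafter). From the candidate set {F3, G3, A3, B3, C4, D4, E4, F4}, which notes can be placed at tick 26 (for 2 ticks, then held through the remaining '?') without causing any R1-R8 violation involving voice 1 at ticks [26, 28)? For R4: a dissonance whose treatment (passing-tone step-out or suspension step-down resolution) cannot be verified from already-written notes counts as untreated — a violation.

{A3, C4, D4, E4, F4}

F3: violates R7
G3: violates R4
A3: legal
B3: violates R4
C4: legal
D4: legal
E4: legal
F4: legal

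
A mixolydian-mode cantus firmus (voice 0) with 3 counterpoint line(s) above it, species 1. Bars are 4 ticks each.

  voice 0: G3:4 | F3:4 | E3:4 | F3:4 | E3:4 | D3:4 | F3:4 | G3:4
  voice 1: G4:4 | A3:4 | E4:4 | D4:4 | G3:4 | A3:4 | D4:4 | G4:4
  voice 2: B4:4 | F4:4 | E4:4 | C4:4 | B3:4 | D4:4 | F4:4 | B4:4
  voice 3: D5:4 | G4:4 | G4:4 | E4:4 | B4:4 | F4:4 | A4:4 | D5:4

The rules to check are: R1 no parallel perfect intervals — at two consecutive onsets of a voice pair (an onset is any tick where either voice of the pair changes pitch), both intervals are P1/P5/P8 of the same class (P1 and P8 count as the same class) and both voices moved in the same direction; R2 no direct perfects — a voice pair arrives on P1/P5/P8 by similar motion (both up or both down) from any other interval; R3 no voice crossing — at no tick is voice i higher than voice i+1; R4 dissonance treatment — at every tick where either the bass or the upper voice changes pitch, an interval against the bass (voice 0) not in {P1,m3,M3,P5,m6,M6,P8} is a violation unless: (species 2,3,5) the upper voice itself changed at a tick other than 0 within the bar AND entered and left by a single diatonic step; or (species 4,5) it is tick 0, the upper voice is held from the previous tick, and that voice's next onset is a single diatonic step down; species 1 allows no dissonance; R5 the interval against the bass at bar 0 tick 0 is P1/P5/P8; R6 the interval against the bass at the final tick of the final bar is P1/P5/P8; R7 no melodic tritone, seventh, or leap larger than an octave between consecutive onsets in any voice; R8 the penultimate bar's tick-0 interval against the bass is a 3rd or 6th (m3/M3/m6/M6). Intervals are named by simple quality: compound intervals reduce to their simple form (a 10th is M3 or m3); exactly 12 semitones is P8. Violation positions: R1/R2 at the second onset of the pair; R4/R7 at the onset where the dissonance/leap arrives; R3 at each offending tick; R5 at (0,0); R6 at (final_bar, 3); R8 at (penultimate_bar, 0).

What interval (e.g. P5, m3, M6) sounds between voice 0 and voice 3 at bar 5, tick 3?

voice 0=D3 voice 3=F4 -> m3

m3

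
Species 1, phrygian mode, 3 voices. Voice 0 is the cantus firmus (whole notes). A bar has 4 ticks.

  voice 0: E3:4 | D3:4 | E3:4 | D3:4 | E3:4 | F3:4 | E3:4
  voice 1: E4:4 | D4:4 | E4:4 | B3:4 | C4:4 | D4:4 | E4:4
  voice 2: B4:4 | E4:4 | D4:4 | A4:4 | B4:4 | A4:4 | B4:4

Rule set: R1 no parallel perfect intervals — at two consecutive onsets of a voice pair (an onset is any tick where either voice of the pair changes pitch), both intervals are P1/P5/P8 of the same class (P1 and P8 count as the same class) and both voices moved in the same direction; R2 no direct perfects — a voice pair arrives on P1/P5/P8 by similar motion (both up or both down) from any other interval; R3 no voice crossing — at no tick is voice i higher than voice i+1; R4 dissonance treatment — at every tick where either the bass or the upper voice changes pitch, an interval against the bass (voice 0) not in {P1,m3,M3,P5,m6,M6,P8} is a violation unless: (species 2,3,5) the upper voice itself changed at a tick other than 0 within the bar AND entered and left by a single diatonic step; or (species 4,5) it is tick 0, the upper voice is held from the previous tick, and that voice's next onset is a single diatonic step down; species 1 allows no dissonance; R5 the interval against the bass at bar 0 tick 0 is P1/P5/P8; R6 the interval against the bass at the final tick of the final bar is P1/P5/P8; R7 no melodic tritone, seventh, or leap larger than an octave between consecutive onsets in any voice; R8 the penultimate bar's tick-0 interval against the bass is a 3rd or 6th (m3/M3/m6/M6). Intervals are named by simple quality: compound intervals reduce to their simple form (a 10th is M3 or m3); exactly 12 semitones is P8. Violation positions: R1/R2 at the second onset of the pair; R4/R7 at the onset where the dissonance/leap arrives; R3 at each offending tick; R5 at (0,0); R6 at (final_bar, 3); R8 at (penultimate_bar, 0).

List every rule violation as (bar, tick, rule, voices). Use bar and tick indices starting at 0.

bar 0: v0=E3 v1=E4 v2=B4 downbeat P5
bar 1: v0=D3 v1=D4 v2=E4 downbeat M2
bar 2: v0=E3 v1=E4 v2=D4 downbeat m7
bar 3: v0=D3 v1=B3 v2=A4 downbeat P5
bar 4: v0=E3 v1=C4 v2=B4 downbeat P5
bar 5: v0=F3 v1=D4 v2=A4 downbeat M3
bar 6: v0=E3 v1=E4 v2=B4 downbeat P5
  -> R1 @ bar 1 tick 0 v(0, 1): E3/E4 P8 -> D3/D4 P8 similar
  -> R4 @ bar 1 tick 0 v(0, 2): D3/E4 M2 untreated
  -> R1 @ bar 2 tick 0 v(0, 1): D3/D4 P8 -> E3/E4 P8 similar
  -> R3 @ bar 2 tick 0 v(1, 2): E4 above D4
  -> R4 @ bar 2 tick 0 v(0, 2): E3/D4 m7 untreated
  -> R3 @ bar 2 tick 1 v(1, 2): E4 above D4
  -> R3 @ bar 2 tick 2 v(1, 2): E4 above D4
  -> R3 @ bar 2 tick 3 v(1, 2): E4 above D4
  -> R1 @ bar 4 tick 0 v(0, 2): D3/A4 P5 -> E3/B4 P5 similar
  -> R1 @ bar 6 tick 0 v(1, 2): D4/A4 P5 -> E4/B4 P5 similar

(1, 0, R1, (0, 1))
(1, 0, R4, (0, 2))
(2, 0, R1, (0, 1))
(2, 0, R3, (1, 2))
(2, 0, R4, (0, 2))
(2, 1, R3, (1, 2))
(2, 2, R3, (1, 2))
(2, 3, R3, (1, 2))
(4, 0, R1, (0, 2))
(6, 0, R1, (1, 2))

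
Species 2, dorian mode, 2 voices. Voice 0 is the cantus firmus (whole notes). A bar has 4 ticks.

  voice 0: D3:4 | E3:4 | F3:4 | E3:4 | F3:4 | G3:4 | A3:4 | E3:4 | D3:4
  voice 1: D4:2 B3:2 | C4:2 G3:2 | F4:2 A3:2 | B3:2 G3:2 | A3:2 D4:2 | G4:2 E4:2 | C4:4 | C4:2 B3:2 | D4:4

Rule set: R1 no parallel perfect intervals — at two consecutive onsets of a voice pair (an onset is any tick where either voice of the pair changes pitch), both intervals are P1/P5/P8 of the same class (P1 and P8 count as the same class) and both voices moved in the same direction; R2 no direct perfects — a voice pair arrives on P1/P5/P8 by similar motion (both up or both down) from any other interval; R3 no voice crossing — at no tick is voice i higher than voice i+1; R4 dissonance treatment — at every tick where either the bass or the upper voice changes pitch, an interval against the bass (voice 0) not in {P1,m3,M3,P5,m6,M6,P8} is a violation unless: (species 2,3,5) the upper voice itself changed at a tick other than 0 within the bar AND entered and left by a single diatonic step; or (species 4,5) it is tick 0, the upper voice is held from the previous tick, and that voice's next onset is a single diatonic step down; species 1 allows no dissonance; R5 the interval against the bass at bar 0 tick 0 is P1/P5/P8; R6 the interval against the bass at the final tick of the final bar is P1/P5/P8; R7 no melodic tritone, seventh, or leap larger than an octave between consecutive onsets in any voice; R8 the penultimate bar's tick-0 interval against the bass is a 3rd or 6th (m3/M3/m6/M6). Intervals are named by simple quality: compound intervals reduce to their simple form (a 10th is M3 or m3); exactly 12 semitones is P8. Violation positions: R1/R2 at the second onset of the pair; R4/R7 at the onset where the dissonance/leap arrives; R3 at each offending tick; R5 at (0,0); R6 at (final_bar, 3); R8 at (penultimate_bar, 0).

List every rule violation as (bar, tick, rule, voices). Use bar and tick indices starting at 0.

(2, 0, R2, (0, 1))
(2, 0, R7, (1,))
(5, 0, R2, (0, 1))

bar 0: v0=D3 v1=D4 downbeat P8
bar 1: v0=E3 v1=C4 downbeat m6
bar 2: v0=F3 v1=F4 downbeat P8
bar 3: v0=E3 v1=B3 downbeat P5
bar 4: v0=F3 v1=A3 downbeat M3
bar 5: v0=G3 v1=G4 downbeat P8
bar 6: v0=A3 v1=C4 downbeat m3
bar 7: v0=E3 v1=C4 downbeat m6
bar 8: v0=D3 v1=D4 downbeat P8
  -> R2 @ bar 2 tick 0 v(0, 1): E3/G3 m3 -> F3/F4 P8 similar
  -> R7 @ bar 2 tick 0 v(1,): G3->F4 leap 10st
  -> R2 @ bar 5 tick 0 v(0, 1): F3/D4 M6 -> G3/G4 P8 similar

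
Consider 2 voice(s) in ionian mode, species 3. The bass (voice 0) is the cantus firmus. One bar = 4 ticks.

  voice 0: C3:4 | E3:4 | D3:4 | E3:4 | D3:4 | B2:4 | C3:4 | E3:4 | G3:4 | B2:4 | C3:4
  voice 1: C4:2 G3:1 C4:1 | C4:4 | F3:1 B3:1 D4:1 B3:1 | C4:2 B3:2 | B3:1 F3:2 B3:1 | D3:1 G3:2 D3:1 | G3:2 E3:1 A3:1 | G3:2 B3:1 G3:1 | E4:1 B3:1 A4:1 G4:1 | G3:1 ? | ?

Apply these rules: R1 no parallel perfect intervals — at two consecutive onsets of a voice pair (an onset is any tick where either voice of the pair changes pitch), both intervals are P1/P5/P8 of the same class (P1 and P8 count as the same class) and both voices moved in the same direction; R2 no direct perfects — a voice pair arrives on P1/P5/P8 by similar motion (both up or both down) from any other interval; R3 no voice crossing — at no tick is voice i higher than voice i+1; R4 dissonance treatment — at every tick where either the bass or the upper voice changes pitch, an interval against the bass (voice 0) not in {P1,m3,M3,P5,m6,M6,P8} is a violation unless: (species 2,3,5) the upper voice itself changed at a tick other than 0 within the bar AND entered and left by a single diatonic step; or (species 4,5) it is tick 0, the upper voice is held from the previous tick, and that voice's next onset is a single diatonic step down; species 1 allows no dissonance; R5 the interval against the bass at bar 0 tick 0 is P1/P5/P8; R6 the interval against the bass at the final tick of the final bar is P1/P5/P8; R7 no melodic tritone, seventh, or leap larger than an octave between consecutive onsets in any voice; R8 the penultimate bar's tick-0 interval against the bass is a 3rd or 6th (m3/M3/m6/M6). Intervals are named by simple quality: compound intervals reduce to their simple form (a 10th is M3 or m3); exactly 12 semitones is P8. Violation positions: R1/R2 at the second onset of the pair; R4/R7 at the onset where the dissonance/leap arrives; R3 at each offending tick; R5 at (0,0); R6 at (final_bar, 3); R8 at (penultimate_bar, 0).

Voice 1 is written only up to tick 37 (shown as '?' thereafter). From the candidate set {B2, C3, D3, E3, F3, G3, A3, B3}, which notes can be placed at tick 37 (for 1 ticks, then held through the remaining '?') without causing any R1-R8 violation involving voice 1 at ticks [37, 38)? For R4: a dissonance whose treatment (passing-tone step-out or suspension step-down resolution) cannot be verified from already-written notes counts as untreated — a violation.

{B2, B3, D3, G3}

B2: legal
C3: violates R4
D3: legal
E3: violates R4
F3: violates R4
G3: legal
A3: violates R4
B3: legal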